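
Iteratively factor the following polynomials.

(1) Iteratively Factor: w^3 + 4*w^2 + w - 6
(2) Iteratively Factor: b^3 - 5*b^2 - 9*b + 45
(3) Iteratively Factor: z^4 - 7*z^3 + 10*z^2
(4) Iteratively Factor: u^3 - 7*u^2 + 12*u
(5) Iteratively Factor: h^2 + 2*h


(1) = (w + 3)*(w^2 + w - 2) = (w - 1)*(w + 3)*(w + 2)
(2) = (b - 3)*(b^2 - 2*b - 15) = (b - 5)*(b - 3)*(b + 3)
(3) = (z - 2)*(z^3 - 5*z^2) = (z - 5)*(z - 2)*(z^2) = z*(z - 5)*(z - 2)*(z)
(4) = (u)*(u^2 - 7*u + 12) = u*(u - 4)*(u - 3)
(5) = (h + 2)*(h)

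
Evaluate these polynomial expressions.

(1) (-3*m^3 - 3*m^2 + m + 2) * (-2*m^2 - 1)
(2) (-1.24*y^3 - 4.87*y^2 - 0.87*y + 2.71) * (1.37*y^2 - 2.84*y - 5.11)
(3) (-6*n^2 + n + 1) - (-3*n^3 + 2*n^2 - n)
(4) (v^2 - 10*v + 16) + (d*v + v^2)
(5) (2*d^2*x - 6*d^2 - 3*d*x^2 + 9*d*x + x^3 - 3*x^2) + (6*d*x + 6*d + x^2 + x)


(1) = 6*m^5 + 6*m^4 + m^3 - m^2 - m - 2
(2) = -1.6988*y^5 - 3.1503*y^4 + 18.9753*y^3 + 31.0692*y^2 - 3.2507*y - 13.8481
(3) = 3*n^3 - 8*n^2 + 2*n + 1
(4) = d*v + 2*v^2 - 10*v + 16
(5) = 2*d^2*x - 6*d^2 - 3*d*x^2 + 15*d*x + 6*d + x^3 - 2*x^2 + x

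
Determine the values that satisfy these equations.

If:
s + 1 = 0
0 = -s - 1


Then:
s = -1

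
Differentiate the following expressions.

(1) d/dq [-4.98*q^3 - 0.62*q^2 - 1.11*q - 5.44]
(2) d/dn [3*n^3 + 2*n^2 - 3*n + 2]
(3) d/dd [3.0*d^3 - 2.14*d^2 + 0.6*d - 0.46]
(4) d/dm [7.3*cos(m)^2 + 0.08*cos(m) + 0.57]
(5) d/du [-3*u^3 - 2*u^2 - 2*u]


(1) = -14.94*q^2 - 1.24*q - 1.11
(2) = 9*n^2 + 4*n - 3
(3) = 9.0*d^2 - 4.28*d + 0.6
(4) = -(14.6*cos(m) + 0.08)*sin(m)
(5) = -9*u^2 - 4*u - 2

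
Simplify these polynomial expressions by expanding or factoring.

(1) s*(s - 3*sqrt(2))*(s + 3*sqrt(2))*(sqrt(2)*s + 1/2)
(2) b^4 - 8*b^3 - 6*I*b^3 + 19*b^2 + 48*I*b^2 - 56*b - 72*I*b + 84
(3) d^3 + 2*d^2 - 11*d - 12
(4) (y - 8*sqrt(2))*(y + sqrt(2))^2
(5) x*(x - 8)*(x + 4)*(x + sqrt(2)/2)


(1) = sqrt(2)*s^4 + s^3/2 - 18*sqrt(2)*s^2 - 9*s
(2) = (b - 6)*(b - 2)*(b - 7*I)*(b + I)
(3) = (d - 3)*(d + 1)*(d + 4)
(4) = y^3 - 6*sqrt(2)*y^2 - 30*y - 16*sqrt(2)
(5) = x^4 - 4*x^3 + sqrt(2)*x^3/2 - 32*x^2 - 2*sqrt(2)*x^2 - 16*sqrt(2)*x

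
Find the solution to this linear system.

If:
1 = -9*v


Then:
v = -1/9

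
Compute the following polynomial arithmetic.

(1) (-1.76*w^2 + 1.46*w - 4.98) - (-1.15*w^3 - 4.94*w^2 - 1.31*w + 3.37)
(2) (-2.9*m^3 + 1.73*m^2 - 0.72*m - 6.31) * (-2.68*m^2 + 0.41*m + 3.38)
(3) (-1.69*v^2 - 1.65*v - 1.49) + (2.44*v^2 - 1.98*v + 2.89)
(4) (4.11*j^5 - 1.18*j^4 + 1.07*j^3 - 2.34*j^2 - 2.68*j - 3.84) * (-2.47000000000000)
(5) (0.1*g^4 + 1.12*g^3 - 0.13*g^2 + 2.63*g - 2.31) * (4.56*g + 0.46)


(1) = 1.15*w^3 + 3.18*w^2 + 2.77*w - 8.35
(2) = 7.772*m^5 - 5.8254*m^4 - 7.1631*m^3 + 22.463*m^2 - 5.0207*m - 21.3278
(3) = 0.75*v^2 - 3.63*v + 1.4
(4) = -10.1517*j^5 + 2.9146*j^4 - 2.6429*j^3 + 5.7798*j^2 + 6.6196*j + 9.4848
(5) = 0.456*g^5 + 5.1532*g^4 - 0.0776*g^3 + 11.933*g^2 - 9.3238*g - 1.0626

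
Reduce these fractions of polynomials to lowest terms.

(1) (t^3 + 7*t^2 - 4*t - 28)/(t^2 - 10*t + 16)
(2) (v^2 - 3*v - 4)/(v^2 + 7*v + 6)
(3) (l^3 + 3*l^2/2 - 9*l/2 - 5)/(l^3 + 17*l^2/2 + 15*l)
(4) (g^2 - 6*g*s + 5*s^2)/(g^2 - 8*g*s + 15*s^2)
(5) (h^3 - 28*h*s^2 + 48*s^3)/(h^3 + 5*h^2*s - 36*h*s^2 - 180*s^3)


(1) = (t^2 + 9*t + 14)/(t - 8)
(2) = (v - 4)/(v + 6)
(3) = (l^2 - l - 2)/(l^2 + 6*l)
(4) = (-g + s)/(-g + 3*s)
(5) = (-h^2 + 6*h*s - 8*s^2)/(-h^2 + h*s + 30*s^2)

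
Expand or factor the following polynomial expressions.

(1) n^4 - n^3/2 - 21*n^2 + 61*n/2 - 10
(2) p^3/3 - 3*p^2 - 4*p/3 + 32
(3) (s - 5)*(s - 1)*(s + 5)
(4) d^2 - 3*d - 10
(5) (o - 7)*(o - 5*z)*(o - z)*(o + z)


(1) = (n - 4)*(n - 1)*(n - 1/2)*(n + 5)
(2) = (p/3 + 1)*(p - 8)*(p - 4)
(3) = s^3 - s^2 - 25*s + 25
(4) = (d - 5)*(d + 2)
(5) = o^4 - 5*o^3*z - 7*o^3 - o^2*z^2 + 35*o^2*z + 5*o*z^3 + 7*o*z^2 - 35*z^3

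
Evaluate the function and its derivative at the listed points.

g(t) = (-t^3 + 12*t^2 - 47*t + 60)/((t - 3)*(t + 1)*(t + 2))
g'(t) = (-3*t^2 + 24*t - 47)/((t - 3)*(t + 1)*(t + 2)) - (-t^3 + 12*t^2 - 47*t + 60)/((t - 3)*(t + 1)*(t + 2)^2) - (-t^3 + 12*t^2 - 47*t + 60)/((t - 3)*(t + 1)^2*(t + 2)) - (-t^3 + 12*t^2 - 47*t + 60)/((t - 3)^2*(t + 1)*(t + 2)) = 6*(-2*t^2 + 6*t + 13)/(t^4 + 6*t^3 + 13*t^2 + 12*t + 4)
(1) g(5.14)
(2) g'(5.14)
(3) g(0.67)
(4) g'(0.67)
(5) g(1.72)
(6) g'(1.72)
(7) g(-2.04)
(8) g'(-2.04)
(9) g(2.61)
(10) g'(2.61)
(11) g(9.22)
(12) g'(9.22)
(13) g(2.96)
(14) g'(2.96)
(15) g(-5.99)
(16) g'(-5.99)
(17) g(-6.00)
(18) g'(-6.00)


(1) = -0.00
(2) = -0.03
(3) = -3.23
(4) = 4.87
(5) = -0.74
(6) = 1.02
(7) = -1022.15
(8) = -26222.26
(9) = -0.20
(10) = 0.33
(11) = -0.19
(12) = -0.05
(13) = -0.11
(14) = 0.21
(15) = -5.51
(16) = -1.43
(17) = -5.50
(18) = -1.43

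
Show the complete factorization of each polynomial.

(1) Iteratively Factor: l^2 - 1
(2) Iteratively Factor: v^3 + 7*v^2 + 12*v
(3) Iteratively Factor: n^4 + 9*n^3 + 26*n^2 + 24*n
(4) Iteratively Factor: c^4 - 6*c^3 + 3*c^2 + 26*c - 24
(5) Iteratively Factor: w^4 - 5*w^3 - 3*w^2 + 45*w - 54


(1) = (l + 1)*(l - 1)
(2) = (v + 3)*(v^2 + 4*v) = (v + 3)*(v + 4)*(v)
(3) = (n)*(n^3 + 9*n^2 + 26*n + 24) = n*(n + 4)*(n^2 + 5*n + 6) = n*(n + 2)*(n + 4)*(n + 3)
(4) = (c - 4)*(c^3 - 2*c^2 - 5*c + 6) = (c - 4)*(c - 1)*(c^2 - c - 6) = (c - 4)*(c - 3)*(c - 1)*(c + 2)
(5) = (w - 3)*(w^3 - 2*w^2 - 9*w + 18) = (w - 3)^2*(w^2 + w - 6) = (w - 3)^2*(w + 3)*(w - 2)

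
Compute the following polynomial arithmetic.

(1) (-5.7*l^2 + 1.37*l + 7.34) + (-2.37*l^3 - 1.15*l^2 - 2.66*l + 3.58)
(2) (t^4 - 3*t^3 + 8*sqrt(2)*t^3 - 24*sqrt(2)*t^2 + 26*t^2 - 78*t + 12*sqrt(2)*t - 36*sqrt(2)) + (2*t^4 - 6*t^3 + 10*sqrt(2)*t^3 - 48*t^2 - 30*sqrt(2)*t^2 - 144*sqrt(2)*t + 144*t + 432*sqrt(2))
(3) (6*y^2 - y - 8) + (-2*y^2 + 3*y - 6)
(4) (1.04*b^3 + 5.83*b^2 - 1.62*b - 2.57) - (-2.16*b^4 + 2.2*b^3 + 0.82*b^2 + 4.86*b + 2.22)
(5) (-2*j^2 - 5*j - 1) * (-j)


(1) = -2.37*l^3 - 6.85*l^2 - 1.29*l + 10.92
(2) = 3*t^4 - 9*t^3 + 18*sqrt(2)*t^3 - 54*sqrt(2)*t^2 - 22*t^2 - 132*sqrt(2)*t + 66*t + 396*sqrt(2)
(3) = 4*y^2 + 2*y - 14
(4) = 2.16*b^4 - 1.16*b^3 + 5.01*b^2 - 6.48*b - 4.79
(5) = 2*j^3 + 5*j^2 + j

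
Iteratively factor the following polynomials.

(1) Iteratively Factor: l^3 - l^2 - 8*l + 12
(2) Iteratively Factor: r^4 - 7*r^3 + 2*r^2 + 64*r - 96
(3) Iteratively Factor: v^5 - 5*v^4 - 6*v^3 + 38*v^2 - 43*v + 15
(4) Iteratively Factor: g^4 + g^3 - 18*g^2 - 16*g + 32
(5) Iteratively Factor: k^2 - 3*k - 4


(1) = (l - 2)*(l^2 + l - 6) = (l - 2)^2*(l + 3)
(2) = (r + 3)*(r^3 - 10*r^2 + 32*r - 32) = (r - 4)*(r + 3)*(r^2 - 6*r + 8) = (r - 4)^2*(r + 3)*(r - 2)
(3) = (v - 1)*(v^4 - 4*v^3 - 10*v^2 + 28*v - 15) = (v - 5)*(v - 1)*(v^3 + v^2 - 5*v + 3) = (v - 5)*(v - 1)^2*(v^2 + 2*v - 3) = (v - 5)*(v - 1)^2*(v + 3)*(v - 1)
(4) = (g + 2)*(g^3 - g^2 - 16*g + 16) = (g - 4)*(g + 2)*(g^2 + 3*g - 4) = (g - 4)*(g + 2)*(g + 4)*(g - 1)
(5) = (k - 4)*(k + 1)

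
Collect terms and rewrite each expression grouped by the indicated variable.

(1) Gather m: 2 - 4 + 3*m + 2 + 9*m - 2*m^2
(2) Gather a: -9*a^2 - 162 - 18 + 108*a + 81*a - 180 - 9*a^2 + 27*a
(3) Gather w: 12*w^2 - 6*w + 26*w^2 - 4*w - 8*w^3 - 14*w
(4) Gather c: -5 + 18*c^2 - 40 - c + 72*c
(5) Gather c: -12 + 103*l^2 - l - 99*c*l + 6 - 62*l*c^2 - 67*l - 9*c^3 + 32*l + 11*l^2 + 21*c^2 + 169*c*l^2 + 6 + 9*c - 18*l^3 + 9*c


(1) = -2*m^2 + 12*m
(2) = -18*a^2 + 216*a - 360
(3) = -8*w^3 + 38*w^2 - 24*w
(4) = 18*c^2 + 71*c - 45
(5) = -9*c^3 + c^2*(21 - 62*l) + c*(169*l^2 - 99*l + 18) - 18*l^3 + 114*l^2 - 36*l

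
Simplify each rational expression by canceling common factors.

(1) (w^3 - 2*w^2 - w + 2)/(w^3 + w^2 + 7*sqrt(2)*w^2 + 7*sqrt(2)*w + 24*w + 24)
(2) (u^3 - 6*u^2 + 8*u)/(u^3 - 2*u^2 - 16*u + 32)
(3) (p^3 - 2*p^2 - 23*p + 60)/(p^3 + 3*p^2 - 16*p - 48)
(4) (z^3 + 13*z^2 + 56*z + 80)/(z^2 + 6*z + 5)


(1) = (w^2 - 3*w + 2)/(w^2 + 7*sqrt(2)*w + 24)
(2) = u/(u + 4)
(3) = (p^2 + 2*p - 15)/(p^2 + 7*p + 12)
(4) = (z^2 + 8*z + 16)/(z + 1)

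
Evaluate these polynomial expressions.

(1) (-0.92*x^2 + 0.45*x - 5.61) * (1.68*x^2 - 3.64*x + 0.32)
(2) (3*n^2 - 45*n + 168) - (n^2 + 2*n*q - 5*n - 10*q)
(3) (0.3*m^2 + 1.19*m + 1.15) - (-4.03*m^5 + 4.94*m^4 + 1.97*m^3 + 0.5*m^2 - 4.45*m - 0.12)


(1) = -1.5456*x^4 + 4.1048*x^3 - 11.3572*x^2 + 20.5644*x - 1.7952
(2) = 2*n^2 - 2*n*q - 40*n + 10*q + 168
(3) = 4.03*m^5 - 4.94*m^4 - 1.97*m^3 - 0.2*m^2 + 5.64*m + 1.27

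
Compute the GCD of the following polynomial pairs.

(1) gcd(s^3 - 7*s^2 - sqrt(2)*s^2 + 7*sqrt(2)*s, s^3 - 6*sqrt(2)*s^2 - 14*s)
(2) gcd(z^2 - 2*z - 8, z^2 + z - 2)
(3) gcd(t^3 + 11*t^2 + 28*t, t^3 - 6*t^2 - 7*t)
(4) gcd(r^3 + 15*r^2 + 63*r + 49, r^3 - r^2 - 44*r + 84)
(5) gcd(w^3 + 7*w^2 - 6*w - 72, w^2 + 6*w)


(1) = gcd(s*(s - 7)*(s - sqrt(2)), s*(s - 7*sqrt(2))*(s + sqrt(2))) = s
(2) = z + 2
(3) = t
(4) = r + 7
(5) = gcd((w - 3)*(w + 4)*(w + 6), w*(w + 6)) = w + 6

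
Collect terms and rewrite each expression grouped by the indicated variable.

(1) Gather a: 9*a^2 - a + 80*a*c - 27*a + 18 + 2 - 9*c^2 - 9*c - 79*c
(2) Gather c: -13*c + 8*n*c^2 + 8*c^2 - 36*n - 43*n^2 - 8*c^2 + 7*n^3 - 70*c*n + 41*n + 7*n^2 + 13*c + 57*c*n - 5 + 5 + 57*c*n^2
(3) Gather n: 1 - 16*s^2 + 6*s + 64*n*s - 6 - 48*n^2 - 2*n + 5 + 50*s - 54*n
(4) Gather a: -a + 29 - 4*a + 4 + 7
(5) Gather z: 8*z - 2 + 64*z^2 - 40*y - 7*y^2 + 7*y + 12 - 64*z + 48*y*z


(1) = 9*a^2 + a*(80*c - 28) - 9*c^2 - 88*c + 20
(2) = 8*c^2*n + c*(57*n^2 - 13*n) + 7*n^3 - 36*n^2 + 5*n
(3) = -48*n^2 + n*(64*s - 56) - 16*s^2 + 56*s
(4) = 40 - 5*a
(5) = -7*y^2 - 33*y + 64*z^2 + z*(48*y - 56) + 10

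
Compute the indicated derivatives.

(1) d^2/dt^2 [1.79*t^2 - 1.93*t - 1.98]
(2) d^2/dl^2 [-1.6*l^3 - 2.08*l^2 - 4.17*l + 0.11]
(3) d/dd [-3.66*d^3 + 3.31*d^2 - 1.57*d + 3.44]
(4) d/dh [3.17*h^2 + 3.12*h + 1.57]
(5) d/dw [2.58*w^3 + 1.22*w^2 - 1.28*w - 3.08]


(1) = 3.58000000000000
(2) = -9.6*l - 4.16
(3) = -10.98*d^2 + 6.62*d - 1.57
(4) = 6.34*h + 3.12
(5) = 7.74*w^2 + 2.44*w - 1.28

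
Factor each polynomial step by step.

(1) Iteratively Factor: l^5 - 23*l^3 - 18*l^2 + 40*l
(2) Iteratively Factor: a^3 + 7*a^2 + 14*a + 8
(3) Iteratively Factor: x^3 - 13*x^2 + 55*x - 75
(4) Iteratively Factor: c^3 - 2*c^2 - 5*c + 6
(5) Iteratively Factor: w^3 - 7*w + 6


(1) = (l - 1)*(l^4 + l^3 - 22*l^2 - 40*l) = (l - 1)*(l + 4)*(l^3 - 3*l^2 - 10*l) = l*(l - 1)*(l + 4)*(l^2 - 3*l - 10) = l*(l - 1)*(l + 2)*(l + 4)*(l - 5)
(2) = (a + 4)*(a^2 + 3*a + 2) = (a + 1)*(a + 4)*(a + 2)
(3) = (x - 5)*(x^2 - 8*x + 15) = (x - 5)^2*(x - 3)
(4) = (c + 2)*(c^2 - 4*c + 3) = (c - 3)*(c + 2)*(c - 1)
(5) = (w - 1)*(w^2 + w - 6) = (w - 1)*(w + 3)*(w - 2)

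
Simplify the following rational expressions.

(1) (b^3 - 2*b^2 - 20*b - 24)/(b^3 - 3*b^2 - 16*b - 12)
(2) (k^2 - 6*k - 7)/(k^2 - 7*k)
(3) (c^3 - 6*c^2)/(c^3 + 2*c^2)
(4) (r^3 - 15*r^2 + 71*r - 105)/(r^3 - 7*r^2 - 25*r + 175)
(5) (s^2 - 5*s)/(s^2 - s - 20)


(1) = (b + 2)/(b + 1)
(2) = (k + 1)/k
(3) = (c - 6)/(c + 2)
(4) = (r - 3)/(r + 5)
(5) = s/(s + 4)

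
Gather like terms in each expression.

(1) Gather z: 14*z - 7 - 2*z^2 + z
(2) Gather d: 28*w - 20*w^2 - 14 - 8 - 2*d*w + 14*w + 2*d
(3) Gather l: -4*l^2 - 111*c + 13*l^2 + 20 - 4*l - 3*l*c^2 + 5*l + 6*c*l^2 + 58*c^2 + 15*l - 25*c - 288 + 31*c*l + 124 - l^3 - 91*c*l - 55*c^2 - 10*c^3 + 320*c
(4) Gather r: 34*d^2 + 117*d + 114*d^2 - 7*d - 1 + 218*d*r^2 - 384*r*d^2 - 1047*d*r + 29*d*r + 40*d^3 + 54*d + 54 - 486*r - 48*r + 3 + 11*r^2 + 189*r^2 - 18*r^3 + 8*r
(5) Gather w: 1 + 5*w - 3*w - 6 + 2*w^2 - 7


(1) = -2*z^2 + 15*z - 7
(2) = d*(2 - 2*w) - 20*w^2 + 42*w - 22
(3) = -10*c^3 + 3*c^2 + 184*c - l^3 + l^2*(6*c + 9) + l*(-3*c^2 - 60*c + 16) - 144
(4) = 40*d^3 + 148*d^2 + 164*d - 18*r^3 + r^2*(218*d + 200) + r*(-384*d^2 - 1018*d - 526) + 56
(5) = 2*w^2 + 2*w - 12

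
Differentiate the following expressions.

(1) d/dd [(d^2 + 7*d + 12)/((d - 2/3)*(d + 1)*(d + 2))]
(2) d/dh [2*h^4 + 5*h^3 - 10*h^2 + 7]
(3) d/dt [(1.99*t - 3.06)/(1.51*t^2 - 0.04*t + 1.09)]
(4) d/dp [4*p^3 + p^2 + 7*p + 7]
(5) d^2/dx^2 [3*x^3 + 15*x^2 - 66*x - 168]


(1) = 3*(-3*d^4 - 42*d^3 - 157*d^2 - 176*d - 28)/(9*d^6 + 42*d^5 + 49*d^4 - 24*d^3 - 56*d^2 + 16)
(2) = h*(8*h^2 + 15*h - 20)
(3) = (-3.0049*t^2 + 9.2412*t + 2.0467)/(2.2801*t^4 - 0.1208*t^3 + 3.2934*t^2 - 0.0872*t + 1.1881)
(4) = 12*p^2 + 2*p + 7
(5) = 18*x + 30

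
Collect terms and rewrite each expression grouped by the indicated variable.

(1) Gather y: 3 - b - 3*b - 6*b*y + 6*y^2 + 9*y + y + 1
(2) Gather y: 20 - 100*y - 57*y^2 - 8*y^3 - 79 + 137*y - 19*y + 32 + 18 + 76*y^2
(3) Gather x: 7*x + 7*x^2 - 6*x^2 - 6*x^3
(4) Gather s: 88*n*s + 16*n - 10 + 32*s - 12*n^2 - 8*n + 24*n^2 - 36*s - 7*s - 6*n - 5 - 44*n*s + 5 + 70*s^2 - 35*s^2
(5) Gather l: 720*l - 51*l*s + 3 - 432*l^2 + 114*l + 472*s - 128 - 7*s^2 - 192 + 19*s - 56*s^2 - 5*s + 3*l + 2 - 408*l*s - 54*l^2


(1) = -4*b + 6*y^2 + y*(10 - 6*b) + 4
(2) = -8*y^3 + 19*y^2 + 18*y - 9
(3) = -6*x^3 + x^2 + 7*x
(4) = 12*n^2 + 2*n + 35*s^2 + s*(44*n - 11) - 10
(5) = -486*l^2 + l*(837 - 459*s) - 63*s^2 + 486*s - 315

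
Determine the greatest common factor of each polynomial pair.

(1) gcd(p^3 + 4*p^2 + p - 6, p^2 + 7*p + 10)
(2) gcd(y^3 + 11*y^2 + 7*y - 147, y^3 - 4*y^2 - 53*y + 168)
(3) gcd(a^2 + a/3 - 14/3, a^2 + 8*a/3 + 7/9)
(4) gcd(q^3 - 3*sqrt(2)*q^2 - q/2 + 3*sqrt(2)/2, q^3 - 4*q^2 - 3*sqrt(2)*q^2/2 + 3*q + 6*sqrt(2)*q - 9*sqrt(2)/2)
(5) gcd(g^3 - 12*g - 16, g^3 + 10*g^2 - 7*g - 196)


(1) = gcd((p - 1)*(p + 2)*(p + 3), (p + 2)*(p + 5)) = p + 2
(2) = gcd((y - 3)*(y + 7)^2, (y - 8)*(y - 3)*(y + 7)) = y^2 + 4*y - 21
(3) = gcd((a - 2)*(a + 7/3), (a + 1/3)*(a + 7/3)) = a + 7/3
(4) = 1
(5) = g - 4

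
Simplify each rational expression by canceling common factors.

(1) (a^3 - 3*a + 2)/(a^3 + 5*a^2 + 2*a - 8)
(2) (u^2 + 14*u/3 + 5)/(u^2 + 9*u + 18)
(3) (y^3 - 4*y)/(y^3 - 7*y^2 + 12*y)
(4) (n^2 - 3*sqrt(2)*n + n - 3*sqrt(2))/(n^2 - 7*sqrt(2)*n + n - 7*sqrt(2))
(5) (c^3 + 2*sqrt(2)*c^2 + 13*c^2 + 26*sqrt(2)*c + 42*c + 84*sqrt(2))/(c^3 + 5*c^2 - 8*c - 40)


(1) = (a - 1)/(a + 4)
(2) = (3*u + 5)/(3*u + 18)
(3) = (y^2 - 4)/(y^2 - 7*y + 12)
(4) = (n - 3*sqrt(2))/(n - 7*sqrt(2))
(5) = (c^2 + 13*c + 42)/(c^2 + c*(5 - 2*sqrt(2)) - 10*sqrt(2))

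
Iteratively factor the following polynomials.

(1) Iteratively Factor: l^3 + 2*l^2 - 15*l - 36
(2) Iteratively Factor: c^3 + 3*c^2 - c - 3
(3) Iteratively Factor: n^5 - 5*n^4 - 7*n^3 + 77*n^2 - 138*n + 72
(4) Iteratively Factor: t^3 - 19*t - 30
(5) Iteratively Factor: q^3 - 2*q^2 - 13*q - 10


(1) = (l - 4)*(l^2 + 6*l + 9) = (l - 4)*(l + 3)*(l + 3)
(2) = (c - 1)*(c^2 + 4*c + 3) = (c - 1)*(c + 3)*(c + 1)
(3) = (n - 3)*(n^4 - 2*n^3 - 13*n^2 + 38*n - 24) = (n - 3)*(n + 4)*(n^3 - 6*n^2 + 11*n - 6) = (n - 3)*(n - 2)*(n + 4)*(n^2 - 4*n + 3) = (n - 3)^2*(n - 2)*(n + 4)*(n - 1)
(4) = (t + 3)*(t^2 - 3*t - 10) = (t + 2)*(t + 3)*(t - 5)
(5) = (q + 2)*(q^2 - 4*q - 5) = (q + 1)*(q + 2)*(q - 5)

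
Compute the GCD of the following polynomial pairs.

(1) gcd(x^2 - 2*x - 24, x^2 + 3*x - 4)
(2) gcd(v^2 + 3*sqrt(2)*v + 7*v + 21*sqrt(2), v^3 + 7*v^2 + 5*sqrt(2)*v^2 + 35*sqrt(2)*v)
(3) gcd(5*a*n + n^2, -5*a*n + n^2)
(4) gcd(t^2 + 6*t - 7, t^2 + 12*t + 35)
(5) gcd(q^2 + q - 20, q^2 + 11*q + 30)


(1) = gcd((x - 6)*(x + 4), (x - 1)*(x + 4)) = x + 4
(2) = gcd((v + 7)*(v + 3*sqrt(2)), v*(v + 7)*(v + 5*sqrt(2))) = v + 7
(3) = n
(4) = gcd((t - 1)*(t + 7), (t + 5)*(t + 7)) = t + 7
(5) = gcd((q - 4)*(q + 5), (q + 5)*(q + 6)) = q + 5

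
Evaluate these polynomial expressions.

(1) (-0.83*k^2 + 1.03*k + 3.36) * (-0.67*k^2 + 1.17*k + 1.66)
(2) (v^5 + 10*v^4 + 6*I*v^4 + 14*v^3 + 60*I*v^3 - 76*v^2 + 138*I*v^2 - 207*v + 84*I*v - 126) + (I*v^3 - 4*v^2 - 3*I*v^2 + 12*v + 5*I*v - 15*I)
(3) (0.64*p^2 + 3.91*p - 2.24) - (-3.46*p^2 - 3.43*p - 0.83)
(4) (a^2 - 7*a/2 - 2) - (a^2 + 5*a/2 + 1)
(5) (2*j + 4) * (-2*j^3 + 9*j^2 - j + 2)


(1) = 0.5561*k^4 - 1.6612*k^3 - 2.4239*k^2 + 5.641*k + 5.5776
(2) = v^5 + 10*v^4 + 6*I*v^4 + 14*v^3 + 61*I*v^3 - 80*v^2 + 135*I*v^2 - 195*v + 89*I*v - 126 - 15*I
(3) = 4.1*p^2 + 7.34*p - 1.41
(4) = -6*a - 3
(5) = -4*j^4 + 10*j^3 + 34*j^2 + 8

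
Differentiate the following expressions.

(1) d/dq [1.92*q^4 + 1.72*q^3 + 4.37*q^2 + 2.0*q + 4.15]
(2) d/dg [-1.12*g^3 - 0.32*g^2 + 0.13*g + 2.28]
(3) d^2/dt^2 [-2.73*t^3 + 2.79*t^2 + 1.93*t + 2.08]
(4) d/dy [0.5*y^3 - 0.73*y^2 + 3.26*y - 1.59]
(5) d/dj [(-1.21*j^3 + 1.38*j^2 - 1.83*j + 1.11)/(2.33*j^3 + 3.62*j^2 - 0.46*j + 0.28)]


(1) = 7.68*q^3 + 5.16*q^2 + 8.74*q + 2.0
(2) = -3.36*g^2 - 0.64*g + 0.13
(3) = 5.58 - 16.38*t
(4) = 1.5*y^2 - 1.46*y + 3.26
(5) = (-7.5956*j^4 + 9.641*j^3 - 2.7855*j^2 - 7.2636*j - 0.0018)/(5.4289*j^6 + 16.8692*j^5 + 10.9608*j^4 - 2.0256*j^3 + 2.2388*j^2 - 0.2576*j + 0.0784)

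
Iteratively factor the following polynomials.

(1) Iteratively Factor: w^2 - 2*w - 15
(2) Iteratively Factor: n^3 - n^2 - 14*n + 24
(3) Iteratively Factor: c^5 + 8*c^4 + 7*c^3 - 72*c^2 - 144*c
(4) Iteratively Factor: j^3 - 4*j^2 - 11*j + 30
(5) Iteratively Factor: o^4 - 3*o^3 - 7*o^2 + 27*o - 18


(1) = (w - 5)*(w + 3)
(2) = (n - 3)*(n^2 + 2*n - 8) = (n - 3)*(n - 2)*(n + 4)
(3) = (c + 4)*(c^4 + 4*c^3 - 9*c^2 - 36*c) = (c + 3)*(c + 4)*(c^3 + c^2 - 12*c) = c*(c + 3)*(c + 4)*(c^2 + c - 12) = c*(c + 3)*(c + 4)^2*(c - 3)
(4) = (j + 3)*(j^2 - 7*j + 10) = (j - 2)*(j + 3)*(j - 5)
(5) = (o - 3)*(o^3 - 7*o + 6) = (o - 3)*(o + 3)*(o^2 - 3*o + 2) = (o - 3)*(o - 2)*(o + 3)*(o - 1)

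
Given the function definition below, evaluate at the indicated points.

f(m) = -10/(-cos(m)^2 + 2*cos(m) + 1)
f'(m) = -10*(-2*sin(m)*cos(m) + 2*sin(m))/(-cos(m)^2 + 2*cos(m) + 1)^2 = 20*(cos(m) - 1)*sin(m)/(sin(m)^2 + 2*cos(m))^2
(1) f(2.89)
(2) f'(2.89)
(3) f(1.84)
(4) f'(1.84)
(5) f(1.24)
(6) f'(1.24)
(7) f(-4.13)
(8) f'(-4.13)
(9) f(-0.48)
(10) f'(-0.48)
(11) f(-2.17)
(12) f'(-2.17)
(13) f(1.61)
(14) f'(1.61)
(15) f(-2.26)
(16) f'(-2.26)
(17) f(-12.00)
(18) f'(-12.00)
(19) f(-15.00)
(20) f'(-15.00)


(1) = 5.33
(2) = -2.79
(3) = -25.17
(4) = -154.60
(5) = -6.48
(6) = -5.36
(7) = 24.84
(8) = -159.76
(9) = -5.03
(10) = 0.26
(11) = 22.42
(12) = 129.83
(13) = -10.87
(14) = -24.53
(15) = 14.79
(16) = 55.22
(17) = -5.06
(18) = -0.43
(19) = 9.12
(20) = 19.03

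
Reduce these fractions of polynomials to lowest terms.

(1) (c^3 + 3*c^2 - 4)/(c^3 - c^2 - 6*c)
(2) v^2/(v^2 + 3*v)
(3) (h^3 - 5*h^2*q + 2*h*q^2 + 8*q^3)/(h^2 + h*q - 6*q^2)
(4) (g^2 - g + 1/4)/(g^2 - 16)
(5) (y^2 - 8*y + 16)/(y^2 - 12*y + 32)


(1) = (c^2 + c - 2)/(c^2 - 3*c)
(2) = v/(v + 3)
(3) = (h^2 - 3*h*q - 4*q^2)/(h + 3*q)
(4) = (4*g^2 - 4*g + 1)/(4*g^2 - 64)
(5) = (y - 4)/(y - 8)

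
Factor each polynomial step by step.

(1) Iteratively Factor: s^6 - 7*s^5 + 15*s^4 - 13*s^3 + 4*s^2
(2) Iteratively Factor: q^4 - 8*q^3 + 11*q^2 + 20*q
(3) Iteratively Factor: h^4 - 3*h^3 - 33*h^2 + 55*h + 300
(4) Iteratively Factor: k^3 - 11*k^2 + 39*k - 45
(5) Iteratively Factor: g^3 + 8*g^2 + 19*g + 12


(1) = (s - 1)*(s^5 - 6*s^4 + 9*s^3 - 4*s^2) = (s - 4)*(s - 1)*(s^4 - 2*s^3 + s^2) = s*(s - 4)*(s - 1)*(s^3 - 2*s^2 + s) = s*(s - 4)*(s - 1)^2*(s^2 - s) = s*(s - 4)*(s - 1)^3*(s)
(2) = (q + 1)*(q^3 - 9*q^2 + 20*q) = q*(q + 1)*(q^2 - 9*q + 20) = q*(q - 5)*(q + 1)*(q - 4)
(3) = (h + 3)*(h^3 - 6*h^2 - 15*h + 100) = (h + 3)*(h + 4)*(h^2 - 10*h + 25) = (h - 5)*(h + 3)*(h + 4)*(h - 5)
(4) = (k - 3)*(k^2 - 8*k + 15) = (k - 3)^2*(k - 5)
(5) = (g + 4)*(g^2 + 4*g + 3) = (g + 3)*(g + 4)*(g + 1)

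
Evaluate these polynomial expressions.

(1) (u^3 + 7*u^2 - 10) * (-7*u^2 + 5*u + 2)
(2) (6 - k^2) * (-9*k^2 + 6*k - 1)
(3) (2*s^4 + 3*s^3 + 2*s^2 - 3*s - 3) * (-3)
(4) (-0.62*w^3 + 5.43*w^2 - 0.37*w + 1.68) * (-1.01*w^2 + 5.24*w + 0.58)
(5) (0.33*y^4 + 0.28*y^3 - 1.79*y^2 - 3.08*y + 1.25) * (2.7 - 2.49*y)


(1) = -7*u^5 - 44*u^4 + 37*u^3 + 84*u^2 - 50*u - 20
(2) = 9*k^4 - 6*k^3 - 53*k^2 + 36*k - 6
(3) = -6*s^4 - 9*s^3 - 6*s^2 + 9*s + 9
(4) = 0.6262*w^5 - 8.7331*w^4 + 28.4673*w^3 - 0.4862*w^2 + 8.5886*w + 0.9744
(5) = -0.8217*y^5 + 0.1938*y^4 + 5.2131*y^3 + 2.8362*y^2 - 11.4285*y + 3.375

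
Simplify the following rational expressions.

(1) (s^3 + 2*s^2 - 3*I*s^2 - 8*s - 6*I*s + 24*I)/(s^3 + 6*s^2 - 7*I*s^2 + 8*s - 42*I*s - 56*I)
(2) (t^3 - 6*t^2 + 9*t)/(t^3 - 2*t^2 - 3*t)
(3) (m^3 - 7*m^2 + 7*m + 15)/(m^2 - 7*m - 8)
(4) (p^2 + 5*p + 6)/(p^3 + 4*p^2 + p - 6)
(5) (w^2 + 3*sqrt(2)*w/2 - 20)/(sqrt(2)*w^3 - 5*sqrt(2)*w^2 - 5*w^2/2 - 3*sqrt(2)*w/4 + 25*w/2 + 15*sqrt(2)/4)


(1) = (s^2 + s*(-2 - 3*I) + 6*I)/(s^2 + s*(2 - 7*I) - 14*I)
(2) = (t - 3)/(t + 1)
(3) = (m^2 - 8*m + 15)/(m - 8)
(4) = 1/(p - 1)
(5) = (8*w^2 + 12*sqrt(2)*w - 160)/(8*sqrt(2)*w^3 + w^2*(-40*sqrt(2) - 20) + w*(100 - 6*sqrt(2)) + 30*sqrt(2))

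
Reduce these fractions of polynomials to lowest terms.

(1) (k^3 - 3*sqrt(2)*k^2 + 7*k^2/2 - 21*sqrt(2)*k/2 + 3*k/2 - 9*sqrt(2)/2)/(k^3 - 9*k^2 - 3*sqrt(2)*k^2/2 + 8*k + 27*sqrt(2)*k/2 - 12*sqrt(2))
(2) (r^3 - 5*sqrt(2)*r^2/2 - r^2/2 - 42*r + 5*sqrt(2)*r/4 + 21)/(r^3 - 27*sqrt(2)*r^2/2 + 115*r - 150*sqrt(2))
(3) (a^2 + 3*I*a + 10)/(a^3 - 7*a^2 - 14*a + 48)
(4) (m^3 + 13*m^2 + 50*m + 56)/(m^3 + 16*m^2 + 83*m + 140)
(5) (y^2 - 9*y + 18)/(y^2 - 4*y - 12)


(1) = (4*k^3 + k^2*(14 - 12*sqrt(2)) + k*(6 - 42*sqrt(2)) - 18*sqrt(2))/(4*k^3 + k^2*(-36 - 6*sqrt(2)) + k*(32 + 54*sqrt(2)) - 48*sqrt(2))
(2) = (8*r^2 + r*(-4 + 28*sqrt(2)) - 14*sqrt(2))/(8*r^2 - 60*sqrt(2)*r + 200)
(3) = (a^2 + 3*I*a + 10)/(a^3 - 7*a^2 - 14*a + 48)
(4) = (m + 2)/(m + 5)
(5) = (y - 3)/(y + 2)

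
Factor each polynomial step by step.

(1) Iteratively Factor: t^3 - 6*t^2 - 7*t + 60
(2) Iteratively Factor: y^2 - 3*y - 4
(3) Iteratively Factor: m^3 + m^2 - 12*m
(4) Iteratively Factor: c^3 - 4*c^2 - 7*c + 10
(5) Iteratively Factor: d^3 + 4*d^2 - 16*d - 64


(1) = (t + 3)*(t^2 - 9*t + 20) = (t - 5)*(t + 3)*(t - 4)
(2) = (y + 1)*(y - 4)
(3) = (m + 4)*(m^2 - 3*m) = (m - 3)*(m + 4)*(m)
(4) = (c + 2)*(c^2 - 6*c + 5) = (c - 1)*(c + 2)*(c - 5)
(5) = (d + 4)*(d^2 - 16) = (d - 4)*(d + 4)*(d + 4)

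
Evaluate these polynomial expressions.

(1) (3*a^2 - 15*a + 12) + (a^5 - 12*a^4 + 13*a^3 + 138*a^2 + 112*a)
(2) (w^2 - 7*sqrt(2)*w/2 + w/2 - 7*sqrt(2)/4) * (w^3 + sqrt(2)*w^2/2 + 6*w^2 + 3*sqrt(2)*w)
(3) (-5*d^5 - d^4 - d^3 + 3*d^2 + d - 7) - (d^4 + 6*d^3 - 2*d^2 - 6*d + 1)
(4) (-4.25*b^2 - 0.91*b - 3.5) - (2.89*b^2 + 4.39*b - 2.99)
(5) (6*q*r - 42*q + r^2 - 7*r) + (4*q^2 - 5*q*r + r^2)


(1) = a^5 - 12*a^4 + 13*a^3 + 141*a^2 + 97*a + 12
(2) = w^5 - 3*sqrt(2)*w^4 + 13*w^4/2 - 39*sqrt(2)*w^3/2 - w^3/2 - 91*w^2/4 - 9*sqrt(2)*w^2 - 21*w/2
(3) = -5*d^5 - 2*d^4 - 7*d^3 + 5*d^2 + 7*d - 8
(4) = -7.14*b^2 - 5.3*b - 0.51
(5) = 4*q^2 + q*r - 42*q + 2*r^2 - 7*r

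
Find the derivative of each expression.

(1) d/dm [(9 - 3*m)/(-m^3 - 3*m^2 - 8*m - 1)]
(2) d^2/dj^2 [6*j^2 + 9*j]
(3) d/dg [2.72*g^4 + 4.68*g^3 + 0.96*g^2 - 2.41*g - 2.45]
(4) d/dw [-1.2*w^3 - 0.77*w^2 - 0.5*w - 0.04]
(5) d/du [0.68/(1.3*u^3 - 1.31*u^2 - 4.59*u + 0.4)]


(1) = 3*(-2*m^3 + 6*m^2 + 18*m + 25)/(m^6 + 6*m^5 + 25*m^4 + 50*m^3 + 70*m^2 + 16*m + 1)
(2) = 12
(3) = 10.88*g^3 + 14.04*g^2 + 1.92*g - 2.41
(4) = -3.6*w^2 - 1.54*w - 0.5
(5) = (-2.652*u^2 + 1.7816*u + 3.1212)/(1.3*u^3 - 1.31*u^2 - 4.59*u + 0.4)^2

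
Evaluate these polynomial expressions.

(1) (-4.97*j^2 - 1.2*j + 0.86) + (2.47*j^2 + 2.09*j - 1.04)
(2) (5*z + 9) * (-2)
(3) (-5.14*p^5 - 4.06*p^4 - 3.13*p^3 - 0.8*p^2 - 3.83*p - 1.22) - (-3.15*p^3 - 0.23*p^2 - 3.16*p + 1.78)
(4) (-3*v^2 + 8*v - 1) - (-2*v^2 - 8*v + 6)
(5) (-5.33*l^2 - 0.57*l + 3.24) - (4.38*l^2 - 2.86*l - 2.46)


(1) = -2.5*j^2 + 0.89*j - 0.18
(2) = -10*z - 18
(3) = -5.14*p^5 - 4.06*p^4 + 0.02*p^3 - 0.57*p^2 - 0.67*p - 3.0
(4) = -v^2 + 16*v - 7
(5) = -9.71*l^2 + 2.29*l + 5.7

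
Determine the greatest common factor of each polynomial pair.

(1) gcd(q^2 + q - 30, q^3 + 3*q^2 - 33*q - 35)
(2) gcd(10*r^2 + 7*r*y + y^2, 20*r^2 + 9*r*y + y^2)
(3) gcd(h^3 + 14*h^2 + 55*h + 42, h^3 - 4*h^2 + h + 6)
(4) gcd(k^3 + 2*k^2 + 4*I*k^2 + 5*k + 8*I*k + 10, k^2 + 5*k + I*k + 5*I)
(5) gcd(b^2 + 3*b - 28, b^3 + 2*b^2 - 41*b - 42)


(1) = q - 5
(2) = 5*r + y
(3) = h + 1
(4) = 1
(5) = gcd((b - 4)*(b + 7), (b - 6)*(b + 1)*(b + 7)) = b + 7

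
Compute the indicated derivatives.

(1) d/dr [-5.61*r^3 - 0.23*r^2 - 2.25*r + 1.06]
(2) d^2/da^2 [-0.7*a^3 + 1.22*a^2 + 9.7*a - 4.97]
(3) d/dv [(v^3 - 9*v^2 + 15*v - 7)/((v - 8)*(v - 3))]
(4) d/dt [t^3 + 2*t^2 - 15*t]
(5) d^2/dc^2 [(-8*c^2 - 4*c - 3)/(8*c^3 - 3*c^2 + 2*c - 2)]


(1) = -16.83*r^2 - 0.46*r - 2.25
(2) = 2.44 - 4.2*a
(3) = (v^4 - 22*v^3 + 156*v^2 - 418*v + 283)/(v^4 - 22*v^3 + 169*v^2 - 528*v + 576)
(4) = 3*t^2 + 4*t - 15
(5) = 2*(-512*c^6 - 768*c^5 - 480*c^4 - 340*c^3 - 465*c^2 - 18*c - 42)/(512*c^9 - 576*c^8 + 600*c^7 - 699*c^6 + 438*c^5 - 282*c^4 + 176*c^3 - 60*c^2 + 24*c - 8)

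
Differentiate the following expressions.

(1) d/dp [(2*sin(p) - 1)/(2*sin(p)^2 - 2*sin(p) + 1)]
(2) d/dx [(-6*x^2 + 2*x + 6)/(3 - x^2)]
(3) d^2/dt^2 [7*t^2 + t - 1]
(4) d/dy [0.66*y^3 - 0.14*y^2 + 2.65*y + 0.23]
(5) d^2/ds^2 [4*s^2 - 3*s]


(1) = 4*(1 - sin(p))*sin(p)*cos(p)/(-2*sin(p) - cos(2*p) + 2)^2
(2) = 2*(x^2 - 12*x + 3)/(x^4 - 6*x^2 + 9)
(3) = 14
(4) = 1.98*y^2 - 0.28*y + 2.65
(5) = 8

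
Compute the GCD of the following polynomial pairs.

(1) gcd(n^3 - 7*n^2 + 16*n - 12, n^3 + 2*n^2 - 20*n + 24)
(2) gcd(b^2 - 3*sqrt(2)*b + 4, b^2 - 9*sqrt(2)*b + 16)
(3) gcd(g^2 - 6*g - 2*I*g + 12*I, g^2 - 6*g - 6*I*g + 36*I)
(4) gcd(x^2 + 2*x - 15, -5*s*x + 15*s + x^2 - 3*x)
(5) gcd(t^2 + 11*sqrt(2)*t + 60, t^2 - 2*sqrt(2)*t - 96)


(1) = n^2 - 4*n + 4
(2) = b - sqrt(2)
(3) = gcd((g - 6)*(g - 2*I), (g - 6)*(g - 6*I)) = g - 6
(4) = x - 3
(5) = gcd((t + 5*sqrt(2))*(t + 6*sqrt(2)), (t - 8*sqrt(2))*(t + 6*sqrt(2))) = t + 6*sqrt(2)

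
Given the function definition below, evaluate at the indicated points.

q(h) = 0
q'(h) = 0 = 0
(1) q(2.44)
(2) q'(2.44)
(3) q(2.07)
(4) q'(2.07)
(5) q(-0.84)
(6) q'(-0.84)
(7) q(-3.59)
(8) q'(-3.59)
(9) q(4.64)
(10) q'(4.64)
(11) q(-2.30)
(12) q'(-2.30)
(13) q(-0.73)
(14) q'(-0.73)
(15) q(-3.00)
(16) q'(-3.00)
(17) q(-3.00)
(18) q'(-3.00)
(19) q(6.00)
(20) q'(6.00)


(1) = 0.00
(2) = 0.00
(3) = 0.00
(4) = 0.00
(5) = 0.00
(6) = 0.00
(7) = 0.00
(8) = 0.00
(9) = 0.00
(10) = 0.00
(11) = 0.00
(12) = 0.00
(13) = 0.00
(14) = 0.00
(15) = 0.00
(16) = 0.00
(17) = 0.00
(18) = 0.00
(19) = 0.00
(20) = 0.00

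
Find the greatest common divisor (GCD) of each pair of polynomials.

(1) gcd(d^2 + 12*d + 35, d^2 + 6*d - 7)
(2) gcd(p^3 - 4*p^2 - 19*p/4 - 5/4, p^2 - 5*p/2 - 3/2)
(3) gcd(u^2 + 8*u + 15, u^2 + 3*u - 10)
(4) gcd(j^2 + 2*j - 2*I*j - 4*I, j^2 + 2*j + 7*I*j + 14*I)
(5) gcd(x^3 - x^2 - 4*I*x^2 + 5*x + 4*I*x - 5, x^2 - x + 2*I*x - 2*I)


(1) = gcd((d + 5)*(d + 7), (d - 1)*(d + 7)) = d + 7
(2) = gcd((p - 5)*(p + 1/2)^2, (p - 3)*(p + 1/2)) = p + 1/2
(3) = u + 5
(4) = gcd((j + 2)*(j - 2*I), (j + 2)*(j + 7*I)) = j + 2
(5) = gcd((x - 1)*(x - 5*I)*(x + I), (x - 1)*(x + 2*I)) = x - 1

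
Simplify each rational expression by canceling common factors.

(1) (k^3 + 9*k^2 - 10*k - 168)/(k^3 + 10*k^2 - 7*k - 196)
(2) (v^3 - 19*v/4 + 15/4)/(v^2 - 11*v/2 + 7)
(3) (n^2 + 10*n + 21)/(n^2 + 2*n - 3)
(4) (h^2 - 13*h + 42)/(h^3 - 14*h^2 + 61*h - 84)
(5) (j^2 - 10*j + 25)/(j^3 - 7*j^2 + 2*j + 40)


(1) = (k + 6)/(k + 7)
(2) = (4*v^3 - 19*v + 15)/(4*v^2 - 22*v + 28)
(3) = (n + 7)/(n - 1)
(4) = (h - 6)/(h^2 - 7*h + 12)
(5) = (j - 5)/(j^2 - 2*j - 8)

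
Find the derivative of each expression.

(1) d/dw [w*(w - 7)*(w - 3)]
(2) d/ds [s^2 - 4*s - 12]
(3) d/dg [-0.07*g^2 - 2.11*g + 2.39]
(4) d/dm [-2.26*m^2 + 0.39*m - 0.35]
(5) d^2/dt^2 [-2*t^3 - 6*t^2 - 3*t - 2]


(1) = 3*w^2 - 20*w + 21
(2) = 2*s - 4
(3) = -0.14*g - 2.11
(4) = 0.39 - 4.52*m
(5) = -12*t - 12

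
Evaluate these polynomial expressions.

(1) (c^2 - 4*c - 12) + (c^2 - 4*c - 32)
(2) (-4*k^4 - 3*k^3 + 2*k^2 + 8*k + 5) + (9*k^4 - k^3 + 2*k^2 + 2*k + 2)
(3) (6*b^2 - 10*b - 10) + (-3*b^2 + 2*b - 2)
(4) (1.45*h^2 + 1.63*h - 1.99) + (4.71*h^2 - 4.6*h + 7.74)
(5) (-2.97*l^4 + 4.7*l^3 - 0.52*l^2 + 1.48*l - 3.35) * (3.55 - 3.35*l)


(1) = 2*c^2 - 8*c - 44
(2) = 5*k^4 - 4*k^3 + 4*k^2 + 10*k + 7
(3) = 3*b^2 - 8*b - 12
(4) = 6.16*h^2 - 2.97*h + 5.75
(5) = 9.9495*l^5 - 26.2885*l^4 + 18.427*l^3 - 6.804*l^2 + 16.4765*l - 11.8925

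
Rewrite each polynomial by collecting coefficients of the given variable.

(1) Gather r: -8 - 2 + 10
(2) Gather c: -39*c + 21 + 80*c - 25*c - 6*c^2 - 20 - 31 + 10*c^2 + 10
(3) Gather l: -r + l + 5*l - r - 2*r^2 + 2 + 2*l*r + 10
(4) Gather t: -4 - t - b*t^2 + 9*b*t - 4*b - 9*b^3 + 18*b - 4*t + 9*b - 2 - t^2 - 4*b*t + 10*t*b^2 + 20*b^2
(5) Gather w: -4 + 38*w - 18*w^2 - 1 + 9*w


(1) = 0
(2) = 4*c^2 + 16*c - 20
(3) = l*(2*r + 6) - 2*r^2 - 2*r + 12
(4) = -9*b^3 + 20*b^2 + 23*b + t^2*(-b - 1) + t*(10*b^2 + 5*b - 5) - 6
(5) = -18*w^2 + 47*w - 5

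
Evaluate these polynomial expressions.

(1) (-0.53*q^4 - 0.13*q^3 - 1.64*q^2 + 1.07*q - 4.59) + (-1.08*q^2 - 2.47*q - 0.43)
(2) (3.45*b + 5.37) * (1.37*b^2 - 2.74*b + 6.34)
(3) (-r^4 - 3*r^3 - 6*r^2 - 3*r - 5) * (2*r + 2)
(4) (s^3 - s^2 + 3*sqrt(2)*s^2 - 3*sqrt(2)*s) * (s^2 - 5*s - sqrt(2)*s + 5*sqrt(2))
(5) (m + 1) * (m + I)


(1) = -0.53*q^4 - 0.13*q^3 - 2.72*q^2 - 1.4*q - 5.02
(2) = 4.7265*b^3 - 2.0961*b^2 + 7.1592*b + 34.0458
(3) = -2*r^5 - 8*r^4 - 18*r^3 - 18*r^2 - 16*r - 10
(4) = s^5 - 6*s^4 + 2*sqrt(2)*s^4 - 12*sqrt(2)*s^3 - s^3 + 10*sqrt(2)*s^2 + 36*s^2 - 30*s
(5) = m^2 + m + I*m + I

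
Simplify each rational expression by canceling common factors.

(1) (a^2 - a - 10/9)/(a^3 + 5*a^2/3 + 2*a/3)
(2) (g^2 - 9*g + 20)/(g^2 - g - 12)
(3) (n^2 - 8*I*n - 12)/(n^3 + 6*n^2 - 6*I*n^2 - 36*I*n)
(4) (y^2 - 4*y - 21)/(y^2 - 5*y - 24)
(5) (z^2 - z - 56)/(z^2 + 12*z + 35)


(1) = (3*a - 5)/(3*a^2 + 3*a)
(2) = (g - 5)/(g + 3)
(3) = (n - 2*I)/(n^2 + 6*n)
(4) = (y - 7)/(y - 8)
(5) = (z - 8)/(z + 5)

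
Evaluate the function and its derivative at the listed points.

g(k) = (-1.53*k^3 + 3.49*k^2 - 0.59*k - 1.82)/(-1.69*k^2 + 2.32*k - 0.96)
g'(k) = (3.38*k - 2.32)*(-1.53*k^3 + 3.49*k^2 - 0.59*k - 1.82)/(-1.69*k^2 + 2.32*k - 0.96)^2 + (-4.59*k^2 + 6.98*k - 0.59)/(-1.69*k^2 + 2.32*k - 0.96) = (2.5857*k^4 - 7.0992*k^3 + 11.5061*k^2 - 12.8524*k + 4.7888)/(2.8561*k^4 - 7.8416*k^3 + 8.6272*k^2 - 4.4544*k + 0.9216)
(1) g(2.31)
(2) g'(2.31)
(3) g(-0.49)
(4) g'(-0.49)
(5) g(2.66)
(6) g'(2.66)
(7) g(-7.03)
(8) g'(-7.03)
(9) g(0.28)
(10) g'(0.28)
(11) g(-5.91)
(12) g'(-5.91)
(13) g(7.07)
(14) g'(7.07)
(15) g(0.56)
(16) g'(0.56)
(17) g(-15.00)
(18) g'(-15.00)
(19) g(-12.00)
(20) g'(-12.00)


(1) = 0.74
(2) = 1.06
(3) = 0.20
(4) = 2.37
(5) = 1.11
(6) = 1.05
(7) = -7.01
(8) = 0.93
(9) = 3.94
(10) = 9.95
(11) = -5.96
(12) = 0.94
(13) = 5.39
(14) = 0.93
(15) = 6.94
(16) = 5.70
(17) = -14.32
(18) = 0.91
(19) = -11.58
(20) = 0.91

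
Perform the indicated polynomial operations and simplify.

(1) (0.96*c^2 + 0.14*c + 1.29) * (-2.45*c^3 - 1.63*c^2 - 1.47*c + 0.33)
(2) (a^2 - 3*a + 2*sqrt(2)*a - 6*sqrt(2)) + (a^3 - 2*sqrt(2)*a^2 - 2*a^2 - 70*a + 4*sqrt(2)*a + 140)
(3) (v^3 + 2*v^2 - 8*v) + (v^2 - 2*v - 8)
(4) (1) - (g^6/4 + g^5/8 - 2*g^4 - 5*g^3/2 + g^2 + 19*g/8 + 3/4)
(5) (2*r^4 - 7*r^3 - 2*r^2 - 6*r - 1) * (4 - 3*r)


(1) = -2.352*c^5 - 1.9078*c^4 - 4.7999*c^3 - 1.9917*c^2 - 1.8501*c + 0.4257
(2) = a^3 - 2*sqrt(2)*a^2 - a^2 - 73*a + 6*sqrt(2)*a - 6*sqrt(2) + 140
(3) = v^3 + 3*v^2 - 10*v - 8
(4) = -g^6/4 - g^5/8 + 2*g^4 + 5*g^3/2 - g^2 - 19*g/8 + 1/4
(5) = -6*r^5 + 29*r^4 - 22*r^3 + 10*r^2 - 21*r - 4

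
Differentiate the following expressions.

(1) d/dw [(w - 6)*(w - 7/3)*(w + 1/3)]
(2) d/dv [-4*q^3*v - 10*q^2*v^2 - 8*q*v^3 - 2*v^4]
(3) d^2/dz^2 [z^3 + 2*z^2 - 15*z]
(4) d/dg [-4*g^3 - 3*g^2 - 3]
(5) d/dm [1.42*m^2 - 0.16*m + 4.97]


(1) = 3*w^2 - 16*w + 101/9
(2) = -4*q^3 - 20*q^2*v - 24*q*v^2 - 8*v^3
(3) = 6*z + 4
(4) = 6*g*(-2*g - 1)
(5) = 2.84*m - 0.16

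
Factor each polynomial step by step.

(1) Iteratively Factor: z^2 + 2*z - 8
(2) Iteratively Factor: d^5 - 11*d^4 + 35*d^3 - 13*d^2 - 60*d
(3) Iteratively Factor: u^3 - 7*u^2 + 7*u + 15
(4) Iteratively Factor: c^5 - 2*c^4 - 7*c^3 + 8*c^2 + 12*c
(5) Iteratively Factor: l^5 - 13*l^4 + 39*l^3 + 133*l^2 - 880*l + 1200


(1) = (z + 4)*(z - 2)
(2) = (d)*(d^4 - 11*d^3 + 35*d^2 - 13*d - 60) = d*(d - 5)*(d^3 - 6*d^2 + 5*d + 12) = d*(d - 5)*(d + 1)*(d^2 - 7*d + 12) = d*(d - 5)*(d - 3)*(d + 1)*(d - 4)
(3) = (u - 5)*(u^2 - 2*u - 3) = (u - 5)*(u - 3)*(u + 1)
(4) = (c)*(c^4 - 2*c^3 - 7*c^2 + 8*c + 12) = c*(c + 2)*(c^3 - 4*c^2 + c + 6) = c*(c - 2)*(c + 2)*(c^2 - 2*c - 3) = c*(c - 2)*(c + 1)*(c + 2)*(c - 3)
(5) = (l - 5)*(l^4 - 8*l^3 - l^2 + 128*l - 240) = (l - 5)*(l - 4)*(l^3 - 4*l^2 - 17*l + 60) = (l - 5)*(l - 4)*(l - 3)*(l^2 - l - 20) = (l - 5)^2*(l - 4)*(l - 3)*(l + 4)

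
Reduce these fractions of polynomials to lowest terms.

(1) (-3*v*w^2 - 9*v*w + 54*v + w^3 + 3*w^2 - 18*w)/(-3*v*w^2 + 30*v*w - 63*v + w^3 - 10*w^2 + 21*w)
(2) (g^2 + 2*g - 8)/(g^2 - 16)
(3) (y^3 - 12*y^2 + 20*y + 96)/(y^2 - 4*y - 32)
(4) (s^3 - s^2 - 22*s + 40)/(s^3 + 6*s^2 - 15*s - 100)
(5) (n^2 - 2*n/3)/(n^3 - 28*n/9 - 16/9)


(1) = (w + 6)/(w - 7)
(2) = (g - 2)/(g - 4)
(3) = (y^2 - 4*y - 12)/(y + 4)
(4) = (s - 2)/(s + 5)
(5) = (9*n^2 - 6*n)/(9*n^3 - 28*n - 16)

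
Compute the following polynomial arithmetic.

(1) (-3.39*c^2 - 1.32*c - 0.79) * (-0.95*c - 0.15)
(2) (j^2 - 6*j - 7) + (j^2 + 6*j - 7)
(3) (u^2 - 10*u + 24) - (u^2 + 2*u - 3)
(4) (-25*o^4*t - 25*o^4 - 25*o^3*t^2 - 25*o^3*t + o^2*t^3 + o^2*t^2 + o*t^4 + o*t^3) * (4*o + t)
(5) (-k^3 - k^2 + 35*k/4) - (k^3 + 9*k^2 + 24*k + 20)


(1) = 3.2205*c^3 + 1.7625*c^2 + 0.9485*c + 0.1185
(2) = 2*j^2 - 14
(3) = 27 - 12*u
(4) = -100*o^5*t - 100*o^5 - 125*o^4*t^2 - 125*o^4*t - 21*o^3*t^3 - 21*o^3*t^2 + 5*o^2*t^4 + 5*o^2*t^3 + o*t^5 + o*t^4
(5) = -2*k^3 - 10*k^2 - 61*k/4 - 20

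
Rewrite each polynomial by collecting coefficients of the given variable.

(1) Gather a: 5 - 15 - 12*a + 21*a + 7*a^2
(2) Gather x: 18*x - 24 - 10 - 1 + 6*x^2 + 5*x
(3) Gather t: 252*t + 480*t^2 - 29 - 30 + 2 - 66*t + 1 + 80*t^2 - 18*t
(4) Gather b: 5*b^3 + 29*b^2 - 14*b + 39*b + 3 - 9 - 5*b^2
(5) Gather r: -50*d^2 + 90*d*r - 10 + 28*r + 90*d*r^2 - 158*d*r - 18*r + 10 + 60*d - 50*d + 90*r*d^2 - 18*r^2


(1) = 7*a^2 + 9*a - 10
(2) = 6*x^2 + 23*x - 35
(3) = 560*t^2 + 168*t - 56
(4) = 5*b^3 + 24*b^2 + 25*b - 6
(5) = -50*d^2 + 10*d + r^2*(90*d - 18) + r*(90*d^2 - 68*d + 10)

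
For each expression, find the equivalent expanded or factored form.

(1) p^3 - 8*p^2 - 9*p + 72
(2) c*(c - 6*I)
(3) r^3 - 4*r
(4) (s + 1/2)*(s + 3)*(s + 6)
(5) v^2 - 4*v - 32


(1) = (p - 8)*(p - 3)*(p + 3)
(2) = c^2 - 6*I*c
(3) = r*(r - 2)*(r + 2)
(4) = s^3 + 19*s^2/2 + 45*s/2 + 9
(5) = (v - 8)*(v + 4)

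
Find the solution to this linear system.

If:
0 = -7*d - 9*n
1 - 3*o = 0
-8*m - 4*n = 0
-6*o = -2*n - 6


Then:
d = 18/7
m = 1
n = -2
o = 1/3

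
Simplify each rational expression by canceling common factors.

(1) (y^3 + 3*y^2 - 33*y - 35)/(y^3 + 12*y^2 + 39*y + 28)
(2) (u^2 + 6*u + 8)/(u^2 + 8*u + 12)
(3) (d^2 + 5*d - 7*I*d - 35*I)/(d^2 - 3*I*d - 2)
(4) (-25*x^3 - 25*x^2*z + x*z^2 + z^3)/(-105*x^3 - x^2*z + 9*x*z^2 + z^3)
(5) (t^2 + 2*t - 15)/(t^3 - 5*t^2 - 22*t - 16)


(1) = (y - 5)/(y + 4)
(2) = (u + 4)/(u + 6)
(3) = (d^2 + d*(5 - 7*I) - 35*I)/(d^2 - 3*I*d - 2)
(4) = (5*x^2 + 4*x*z - z^2)/(21*x^2 - 4*x*z - z^2)
(5) = (t^2 + 2*t - 15)/(t^3 - 5*t^2 - 22*t - 16)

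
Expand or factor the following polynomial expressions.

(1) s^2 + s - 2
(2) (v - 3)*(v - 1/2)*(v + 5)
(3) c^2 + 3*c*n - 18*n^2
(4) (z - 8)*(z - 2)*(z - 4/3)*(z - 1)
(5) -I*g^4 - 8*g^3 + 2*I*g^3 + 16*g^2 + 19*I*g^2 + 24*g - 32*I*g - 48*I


(1) = (s - 1)*(s + 2)
(2) = v^3 + 3*v^2/2 - 16*v + 15/2
(3) = (c - 3*n)*(c + 6*n)
(4) = z^4 - 37*z^3/3 + 122*z^2/3 - 152*z/3 + 64/3
(5) = (g - 3)*(g - 4*I)^2*(-I*g - I)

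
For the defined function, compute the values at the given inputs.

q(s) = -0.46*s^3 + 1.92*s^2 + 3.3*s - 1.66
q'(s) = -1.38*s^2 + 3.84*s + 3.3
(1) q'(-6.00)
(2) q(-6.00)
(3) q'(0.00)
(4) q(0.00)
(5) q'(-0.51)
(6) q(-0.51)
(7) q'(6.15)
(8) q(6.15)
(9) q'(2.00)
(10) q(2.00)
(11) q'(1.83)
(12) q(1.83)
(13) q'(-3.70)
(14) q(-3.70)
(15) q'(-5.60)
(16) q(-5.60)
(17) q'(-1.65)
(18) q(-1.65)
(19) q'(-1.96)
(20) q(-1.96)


(1) = -69.42
(2) = 147.02
(3) = 3.30
(4) = -1.66
(5) = 0.98
(6) = -2.78
(7) = -25.28
(8) = -15.75
(9) = 5.46
(10) = 8.94
(11) = 5.71
(12) = 7.99
(13) = -29.80
(14) = 35.72
(15) = -61.48
(16) = 120.85
(17) = -6.79
(18) = 0.19
(19) = -9.53
(20) = 2.71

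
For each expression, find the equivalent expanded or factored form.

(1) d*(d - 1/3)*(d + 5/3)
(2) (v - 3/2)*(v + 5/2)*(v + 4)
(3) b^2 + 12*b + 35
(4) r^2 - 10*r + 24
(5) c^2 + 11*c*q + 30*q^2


(1) = d^3 + 4*d^2/3 - 5*d/9
(2) = v^3 + 5*v^2 + v/4 - 15
(3) = (b + 5)*(b + 7)
(4) = (r - 6)*(r - 4)
(5) = (c + 5*q)*(c + 6*q)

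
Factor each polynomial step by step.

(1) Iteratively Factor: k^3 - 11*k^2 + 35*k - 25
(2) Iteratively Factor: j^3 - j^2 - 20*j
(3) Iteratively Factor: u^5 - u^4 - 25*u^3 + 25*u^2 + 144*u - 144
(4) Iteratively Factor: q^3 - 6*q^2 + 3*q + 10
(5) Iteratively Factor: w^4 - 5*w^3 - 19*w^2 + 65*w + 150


(1) = (k - 1)*(k^2 - 10*k + 25) = (k - 5)*(k - 1)*(k - 5)
(2) = (j - 5)*(j^2 + 4*j) = (j - 5)*(j + 4)*(j)
(3) = (u - 1)*(u^4 - 25*u^2 + 144) = (u - 3)*(u - 1)*(u^3 + 3*u^2 - 16*u - 48) = (u - 4)*(u - 3)*(u - 1)*(u^2 + 7*u + 12) = (u - 4)*(u - 3)*(u - 1)*(u + 3)*(u + 4)
(4) = (q + 1)*(q^2 - 7*q + 10) = (q - 2)*(q + 1)*(q - 5)
(5) = (w - 5)*(w^3 - 19*w - 30) = (w - 5)^2*(w^2 + 5*w + 6) = (w - 5)^2*(w + 3)*(w + 2)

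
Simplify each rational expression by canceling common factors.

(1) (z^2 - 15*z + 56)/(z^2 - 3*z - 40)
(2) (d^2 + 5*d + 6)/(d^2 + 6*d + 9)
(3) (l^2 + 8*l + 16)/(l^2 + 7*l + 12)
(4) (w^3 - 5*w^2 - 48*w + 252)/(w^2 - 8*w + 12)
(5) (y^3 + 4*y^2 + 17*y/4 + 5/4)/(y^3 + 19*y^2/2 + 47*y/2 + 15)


(1) = (z - 7)/(z + 5)
(2) = (d + 2)/(d + 3)
(3) = (l + 4)/(l + 3)
(4) = (w^2 + w - 42)/(w - 2)
(5) = (2*y + 1)/(2*y + 12)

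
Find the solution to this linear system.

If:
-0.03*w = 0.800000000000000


Then:
w = -26.67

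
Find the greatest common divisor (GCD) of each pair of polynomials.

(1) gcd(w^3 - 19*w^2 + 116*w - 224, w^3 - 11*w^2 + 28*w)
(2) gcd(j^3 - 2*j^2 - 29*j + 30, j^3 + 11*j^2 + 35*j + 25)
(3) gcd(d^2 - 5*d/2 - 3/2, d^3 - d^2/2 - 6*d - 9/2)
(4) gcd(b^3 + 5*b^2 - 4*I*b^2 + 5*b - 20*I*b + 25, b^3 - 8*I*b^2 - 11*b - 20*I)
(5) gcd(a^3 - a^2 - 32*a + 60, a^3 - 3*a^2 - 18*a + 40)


(1) = gcd((w - 8)*(w - 7)*(w - 4), w*(w - 7)*(w - 4)) = w^2 - 11*w + 28
(2) = j + 5
(3) = gcd((d - 3)*(d + 1/2), (d - 3)*(d + 1)*(d + 3/2)) = d - 3
(4) = gcd((b + 5)*(b - 5*I)*(b + I), (b - 5*I)*(b - 4*I)*(b + I)) = b^2 - 4*I*b + 5
(5) = a^2 - 7*a + 10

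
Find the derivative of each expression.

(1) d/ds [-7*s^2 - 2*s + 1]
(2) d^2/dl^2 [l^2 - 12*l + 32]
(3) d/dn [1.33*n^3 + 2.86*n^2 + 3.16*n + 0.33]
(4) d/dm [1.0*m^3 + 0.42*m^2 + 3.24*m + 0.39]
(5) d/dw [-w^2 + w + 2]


(1) = -14*s - 2
(2) = 2
(3) = 3.99*n^2 + 5.72*n + 3.16
(4) = 3.0*m^2 + 0.84*m + 3.24
(5) = 1 - 2*w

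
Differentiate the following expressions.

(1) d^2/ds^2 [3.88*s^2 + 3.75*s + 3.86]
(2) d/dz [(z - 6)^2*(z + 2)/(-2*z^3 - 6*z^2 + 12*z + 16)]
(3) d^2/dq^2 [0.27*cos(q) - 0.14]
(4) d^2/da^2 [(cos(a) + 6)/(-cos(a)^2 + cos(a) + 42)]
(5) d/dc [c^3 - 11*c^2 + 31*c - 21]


(1) = 7.76000000000000
(2) = (-13*z^4 + 36*z^3 + 216*z^2 + 272*z - 336)/(2*(z^6 + 6*z^5 - 3*z^4 - 52*z^3 - 12*z^2 + 96*z + 64))
(3) = -0.27*cos(q)
(4) = (cos(a)^2 + 7*cos(a) - 2)/(cos(a) - 7)^3
(5) = 3*c^2 - 22*c + 31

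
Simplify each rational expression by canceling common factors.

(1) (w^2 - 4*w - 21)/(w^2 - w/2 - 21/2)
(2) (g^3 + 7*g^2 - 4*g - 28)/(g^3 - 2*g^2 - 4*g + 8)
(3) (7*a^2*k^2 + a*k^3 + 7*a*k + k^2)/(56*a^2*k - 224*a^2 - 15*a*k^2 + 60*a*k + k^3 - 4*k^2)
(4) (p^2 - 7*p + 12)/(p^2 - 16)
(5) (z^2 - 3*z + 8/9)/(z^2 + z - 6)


(1) = (2*w - 14)/(2*w - 7)
(2) = (g + 7)/(g - 2)
(3) = (7*a^2*k^2 + a*k^3 + 7*a*k + k^2)/(56*a^2*k - 224*a^2 - 15*a*k^2 + 60*a*k + k^3 - 4*k^2)
(4) = (p - 3)/(p + 4)
(5) = (9*z^2 - 27*z + 8)/(9*z^2 + 9*z - 54)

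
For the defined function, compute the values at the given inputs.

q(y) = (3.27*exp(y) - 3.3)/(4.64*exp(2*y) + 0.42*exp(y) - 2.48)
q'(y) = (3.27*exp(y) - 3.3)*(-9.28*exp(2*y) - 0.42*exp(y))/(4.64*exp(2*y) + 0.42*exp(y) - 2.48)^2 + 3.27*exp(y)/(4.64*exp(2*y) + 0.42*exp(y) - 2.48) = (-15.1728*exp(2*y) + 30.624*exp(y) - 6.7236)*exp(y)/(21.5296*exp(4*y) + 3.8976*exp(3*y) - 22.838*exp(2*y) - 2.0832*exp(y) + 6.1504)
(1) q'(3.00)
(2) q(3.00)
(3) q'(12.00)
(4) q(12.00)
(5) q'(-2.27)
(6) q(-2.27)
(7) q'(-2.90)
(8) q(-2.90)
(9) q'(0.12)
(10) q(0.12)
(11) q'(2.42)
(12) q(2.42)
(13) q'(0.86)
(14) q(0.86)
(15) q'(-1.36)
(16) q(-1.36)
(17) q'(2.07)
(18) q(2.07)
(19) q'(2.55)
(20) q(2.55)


(1) = -0.03
(2) = 0.03
(3) = -0.00
(4) = 0.00
(5) = -0.07
(6) = 1.24
(7) = -0.05
(8) = 1.28
(9) = 0.63
(10) = 0.10
(11) = -0.05
(12) = 0.06
(13) = -0.08
(14) = 0.18
(15) = 0.01
(16) = 1.19
(17) = -0.07
(18) = 0.08
(19) = -0.05
(20) = 0.05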